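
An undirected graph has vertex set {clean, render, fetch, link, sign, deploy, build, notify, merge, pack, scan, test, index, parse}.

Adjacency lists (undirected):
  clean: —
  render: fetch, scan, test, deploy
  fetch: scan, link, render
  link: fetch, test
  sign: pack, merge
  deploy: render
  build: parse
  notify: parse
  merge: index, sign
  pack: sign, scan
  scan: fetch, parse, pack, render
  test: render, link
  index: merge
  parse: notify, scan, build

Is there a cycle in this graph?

DFS, tracking each vertex's parent; an edge to a visited non-parent vertex closes a cycle.
Start from test:
visit test (parent –)
  visit render (parent test)
    visit fetch (parent render)
      visit scan (parent fetch)
        scan–fetch: parent, skip
        visit parse (parent scan)
          visit notify (parent parse)
            notify–parse: parent, skip
          parse–scan: parent, skip
          visit build (parent parse)
            build–parse: parent, skip
        visit pack (parent scan)
          visit sign (parent pack)
            sign–pack: parent, skip
            visit merge (parent sign)
              visit index (parent merge)
                index–merge: parent, skip
              merge–sign: parent, skip
          pack–scan: parent, skip
        scan–render: render visited and ≠ parent → cycle
Cycle: render – fetch – scan – render.

Yes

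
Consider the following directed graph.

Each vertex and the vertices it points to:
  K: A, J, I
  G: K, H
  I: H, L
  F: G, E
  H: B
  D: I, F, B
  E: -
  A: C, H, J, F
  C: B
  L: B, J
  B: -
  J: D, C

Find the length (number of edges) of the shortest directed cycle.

For each vertex v, BFS finds the shortest path from v back to v.
The shortest such closed walk is K → A → F → G → K, length 4.

4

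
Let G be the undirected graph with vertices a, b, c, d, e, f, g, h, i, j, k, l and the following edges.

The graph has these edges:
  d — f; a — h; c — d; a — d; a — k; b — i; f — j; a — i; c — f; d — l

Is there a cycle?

Yes

DFS, tracking each vertex's parent; an edge to a visited non-parent vertex closes a cycle.
Start from d:
visit d (parent –)
  visit f (parent d)
    f–d: parent, skip
    visit j (parent f)
      j–f: parent, skip
    visit c (parent f)
      c–f: parent, skip
      c–d: d visited and ≠ parent → cycle
Cycle: d – f – c – d.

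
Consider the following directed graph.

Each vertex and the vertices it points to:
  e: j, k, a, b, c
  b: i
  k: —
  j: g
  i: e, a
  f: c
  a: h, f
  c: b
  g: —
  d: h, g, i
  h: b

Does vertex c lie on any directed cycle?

Yes

c is on a cycle iff c can reach itself via ≥1 edge.
c → b → i → e → c — yes.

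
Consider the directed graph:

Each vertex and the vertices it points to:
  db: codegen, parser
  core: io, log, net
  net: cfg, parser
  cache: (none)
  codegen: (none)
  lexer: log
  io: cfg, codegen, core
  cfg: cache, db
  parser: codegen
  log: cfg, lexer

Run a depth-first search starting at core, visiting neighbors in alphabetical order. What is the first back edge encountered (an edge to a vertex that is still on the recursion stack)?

DFS from core (visiting neighbors in alphabetical order); mark gray on enter, black on exit:
core gray
  io gray
    cfg gray
      cache gray
      cache black
      db gray
        codegen gray
        codegen black
        parser gray
          parser→codegen: codegen black — skip
        parser black
      db black
    cfg black
    io→codegen: codegen black — skip
    io→core: core is gray → back edge
First back edge: io → core.

io->core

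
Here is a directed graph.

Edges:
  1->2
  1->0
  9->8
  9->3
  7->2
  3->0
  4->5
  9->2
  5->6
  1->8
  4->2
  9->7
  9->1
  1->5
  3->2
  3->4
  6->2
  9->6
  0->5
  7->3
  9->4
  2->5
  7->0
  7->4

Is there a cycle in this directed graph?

Yes

DFS with white/gray/black marking, starting from 0:
0 gray
  5 gray
    6 gray
      2 gray
        2→5: 5 is gray → back edge
Back edge found, so a cycle exists: 5 → 6 → 2 → 5.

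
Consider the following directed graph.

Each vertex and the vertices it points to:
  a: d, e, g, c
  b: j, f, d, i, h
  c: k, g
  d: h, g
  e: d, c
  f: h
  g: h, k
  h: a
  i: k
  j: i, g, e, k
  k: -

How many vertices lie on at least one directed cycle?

A vertex is on a directed cycle iff it belongs to a strongly connected component of size ≥ 2 (or has a self-loop).
The vertices on cycles are {a, c, d, e, g, h} — 6 in total.

6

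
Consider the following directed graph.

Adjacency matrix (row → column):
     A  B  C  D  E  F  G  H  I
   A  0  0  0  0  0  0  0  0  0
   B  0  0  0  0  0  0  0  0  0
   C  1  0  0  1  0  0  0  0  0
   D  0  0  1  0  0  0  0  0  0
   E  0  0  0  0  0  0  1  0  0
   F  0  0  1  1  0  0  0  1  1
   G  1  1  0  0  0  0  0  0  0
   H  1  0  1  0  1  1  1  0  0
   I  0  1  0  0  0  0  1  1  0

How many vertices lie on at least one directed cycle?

A vertex is on a directed cycle iff it belongs to a strongly connected component of size ≥ 2 (or has a self-loop).
The vertices on cycles are {C, D, F, H, I} — 5 in total.

5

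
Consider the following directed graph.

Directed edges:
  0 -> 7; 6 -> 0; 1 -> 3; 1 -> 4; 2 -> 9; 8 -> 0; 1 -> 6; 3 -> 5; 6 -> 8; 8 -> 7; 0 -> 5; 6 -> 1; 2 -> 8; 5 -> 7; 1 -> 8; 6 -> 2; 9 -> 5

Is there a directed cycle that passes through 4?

No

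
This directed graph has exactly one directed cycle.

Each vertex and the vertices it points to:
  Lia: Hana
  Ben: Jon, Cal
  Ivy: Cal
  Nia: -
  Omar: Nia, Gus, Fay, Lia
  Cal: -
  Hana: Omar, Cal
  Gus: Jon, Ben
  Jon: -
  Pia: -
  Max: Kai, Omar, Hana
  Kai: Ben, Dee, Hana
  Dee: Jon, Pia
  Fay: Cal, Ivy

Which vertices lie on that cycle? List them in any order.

Lia, Hana, Omar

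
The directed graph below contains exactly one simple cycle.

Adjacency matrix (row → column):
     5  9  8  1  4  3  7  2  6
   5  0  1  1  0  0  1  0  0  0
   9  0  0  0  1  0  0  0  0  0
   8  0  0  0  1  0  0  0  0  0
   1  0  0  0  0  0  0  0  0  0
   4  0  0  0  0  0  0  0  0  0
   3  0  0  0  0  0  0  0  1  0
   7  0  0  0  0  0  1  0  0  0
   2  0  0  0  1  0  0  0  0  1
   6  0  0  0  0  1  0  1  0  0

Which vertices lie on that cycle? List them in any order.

2, 3, 6, 7

DFS with gray/black marking from 3:
3 gray
  2 gray
    1 gray
    1 black
    6 gray
      7 gray
        7→3: 3 is gray → back edge
Back edge closes the cycle 3 → 2 → 6 → 7 → 3; its vertices are {2, 3, 6, 7}.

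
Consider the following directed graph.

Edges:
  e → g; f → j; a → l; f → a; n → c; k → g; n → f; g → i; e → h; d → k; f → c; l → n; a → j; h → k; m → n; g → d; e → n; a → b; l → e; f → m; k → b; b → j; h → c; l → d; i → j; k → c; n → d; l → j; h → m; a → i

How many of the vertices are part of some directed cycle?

10

A vertex is on a directed cycle iff it belongs to a strongly connected component of size ≥ 2 (or has a self-loop).
The vertices on cycles are {a, d, e, f, g, h, k, l, m, n} — 10 in total.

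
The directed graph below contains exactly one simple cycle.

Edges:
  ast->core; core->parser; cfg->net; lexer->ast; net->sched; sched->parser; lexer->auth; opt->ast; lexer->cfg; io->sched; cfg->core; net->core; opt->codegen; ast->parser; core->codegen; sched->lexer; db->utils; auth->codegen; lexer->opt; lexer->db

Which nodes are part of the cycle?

DFS with gray/black marking from sched:
sched gray
  parser gray
  parser black
  lexer gray
    cfg gray
      net gray
        net→sched: sched is gray → back edge
Back edge closes the cycle sched → lexer → cfg → net → sched; its vertices are {cfg, net, lexer, sched}.

cfg, net, lexer, sched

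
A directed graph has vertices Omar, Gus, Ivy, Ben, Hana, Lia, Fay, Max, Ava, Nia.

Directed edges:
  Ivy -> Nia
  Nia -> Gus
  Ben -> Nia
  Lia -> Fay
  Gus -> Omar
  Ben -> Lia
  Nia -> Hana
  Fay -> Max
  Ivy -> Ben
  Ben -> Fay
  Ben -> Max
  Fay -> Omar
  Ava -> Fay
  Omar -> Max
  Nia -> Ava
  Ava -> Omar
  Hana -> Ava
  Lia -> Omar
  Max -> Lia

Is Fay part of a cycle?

Yes

Fay is on a cycle iff Fay can reach itself via ≥1 edge.
Fay → Max → Lia → Fay — yes.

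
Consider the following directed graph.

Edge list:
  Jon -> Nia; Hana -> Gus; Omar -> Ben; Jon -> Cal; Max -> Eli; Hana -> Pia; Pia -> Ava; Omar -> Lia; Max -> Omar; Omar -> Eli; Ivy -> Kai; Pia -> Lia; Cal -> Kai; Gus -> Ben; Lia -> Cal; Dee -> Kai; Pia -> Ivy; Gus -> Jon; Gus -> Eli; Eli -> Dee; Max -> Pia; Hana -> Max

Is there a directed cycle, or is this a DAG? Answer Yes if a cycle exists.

DFS with white/gray/black marking, starting from Cal:
Cal gray
  Kai gray
  Kai black
Cal black
Max gray
  Eli gray
    Dee gray
      Dee→Kai: Kai black — skip
    Dee black
  Eli black
  Pia gray
    Lia gray
      Lia→Cal: Cal black — skip
    Lia black
    Ava gray
    Ava black
    Ivy gray
      Ivy→Kai: Kai black — skip
    Ivy black
  Pia black
  Omar gray
    Ben gray
    Ben black
    Omar→Eli: Eli black — skip
    Omar→Lia: Lia black — skip
  Omar black
Max black
Nia gray
Nia black
Jon gray
  Jon→Cal: Cal black — skip
  Jon→Nia: Nia black — skip
Jon black
Gus gray
  Gus→Ben: Ben black — skip
  Gus→Eli: Eli black — skip
  Gus→Jon: Jon black — skip
Gus black
Hana gray
  Hana→Gus: Gus black — skip
  Hana→Max: Max black — skip
  Hana→Pia: Pia black — skip
Hana black
Every edge goes to a white or black vertex — no back edge, so the graph is acyclic.

No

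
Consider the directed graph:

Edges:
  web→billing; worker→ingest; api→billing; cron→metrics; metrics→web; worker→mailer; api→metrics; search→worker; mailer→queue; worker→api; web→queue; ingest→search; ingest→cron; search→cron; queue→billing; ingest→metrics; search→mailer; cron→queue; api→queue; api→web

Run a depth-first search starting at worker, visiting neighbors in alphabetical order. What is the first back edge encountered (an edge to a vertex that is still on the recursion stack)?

search->worker

DFS from worker (visiting neighbors in alphabetical order); mark gray on enter, black on exit:
worker gray
  api gray
    billing gray
    billing black
    metrics gray
      web gray
        web→billing: billing black — skip
        queue gray
          queue→billing: billing black — skip
        queue black
      web black
    metrics black
    api→queue: queue black — skip
    api→web: web black — skip
  api black
  ingest gray
    cron gray
      cron→metrics: metrics black — skip
      cron→queue: queue black — skip
    cron black
    ingest→metrics: metrics black — skip
    search gray
      search→cron: cron black — skip
      mailer gray
        mailer→queue: queue black — skip
      mailer black
      search→worker: worker is gray → back edge
First back edge: search → worker.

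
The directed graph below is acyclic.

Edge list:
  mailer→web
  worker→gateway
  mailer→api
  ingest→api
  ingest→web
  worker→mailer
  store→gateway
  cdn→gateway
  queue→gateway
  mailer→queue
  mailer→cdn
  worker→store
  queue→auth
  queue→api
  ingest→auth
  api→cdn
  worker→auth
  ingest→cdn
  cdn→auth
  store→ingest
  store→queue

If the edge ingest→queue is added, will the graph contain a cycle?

No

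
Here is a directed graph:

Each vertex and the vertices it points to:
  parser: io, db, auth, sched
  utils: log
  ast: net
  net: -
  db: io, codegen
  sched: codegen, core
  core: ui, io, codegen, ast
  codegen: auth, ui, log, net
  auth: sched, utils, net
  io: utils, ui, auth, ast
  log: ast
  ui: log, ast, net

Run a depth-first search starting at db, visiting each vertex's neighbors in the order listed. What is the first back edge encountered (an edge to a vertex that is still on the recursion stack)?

codegen→auth

DFS from db (visiting each vertex's neighbors in the order listed); mark gray on enter, black on exit:
db gray
  io gray
    utils gray
      log gray
        ast gray
          net gray
          net black
        ast black
      log black
    utils black
    ui gray
      ui→log: log black — skip
      ui→ast: ast black — skip
      ui→net: net black — skip
    ui black
    auth gray
      sched gray
        codegen gray
          codegen→auth: auth is gray → back edge
First back edge: codegen → auth.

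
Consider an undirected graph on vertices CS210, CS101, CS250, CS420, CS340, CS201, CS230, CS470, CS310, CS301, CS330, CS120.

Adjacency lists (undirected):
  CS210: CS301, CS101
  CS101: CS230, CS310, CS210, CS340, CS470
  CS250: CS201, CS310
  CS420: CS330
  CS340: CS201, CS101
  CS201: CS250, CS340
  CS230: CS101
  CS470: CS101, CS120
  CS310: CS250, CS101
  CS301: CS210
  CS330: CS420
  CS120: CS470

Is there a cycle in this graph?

Yes

DFS, tracking each vertex's parent; an edge to a visited non-parent vertex closes a cycle.
Start from CS101:
visit CS101 (parent –)
  visit CS230 (parent CS101)
    CS230–CS101: parent, skip
  visit CS310 (parent CS101)
    visit CS250 (parent CS310)
      visit CS201 (parent CS250)
        CS201–CS250: parent, skip
        visit CS340 (parent CS201)
          CS340–CS201: parent, skip
          CS340–CS101: CS101 visited and ≠ parent → cycle
Cycle: CS101 – CS310 – CS250 – CS201 – CS340 – CS101.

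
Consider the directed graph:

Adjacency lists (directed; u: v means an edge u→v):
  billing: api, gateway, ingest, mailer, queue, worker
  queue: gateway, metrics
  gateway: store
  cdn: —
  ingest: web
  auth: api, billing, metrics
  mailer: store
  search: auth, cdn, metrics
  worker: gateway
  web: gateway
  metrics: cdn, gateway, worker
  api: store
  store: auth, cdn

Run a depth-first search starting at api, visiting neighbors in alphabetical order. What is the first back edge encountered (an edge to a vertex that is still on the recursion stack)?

auth->api

DFS from api (visiting neighbors in alphabetical order); mark gray on enter, black on exit:
api gray
  store gray
    auth gray
      auth→api: api is gray → back edge
First back edge: auth → api.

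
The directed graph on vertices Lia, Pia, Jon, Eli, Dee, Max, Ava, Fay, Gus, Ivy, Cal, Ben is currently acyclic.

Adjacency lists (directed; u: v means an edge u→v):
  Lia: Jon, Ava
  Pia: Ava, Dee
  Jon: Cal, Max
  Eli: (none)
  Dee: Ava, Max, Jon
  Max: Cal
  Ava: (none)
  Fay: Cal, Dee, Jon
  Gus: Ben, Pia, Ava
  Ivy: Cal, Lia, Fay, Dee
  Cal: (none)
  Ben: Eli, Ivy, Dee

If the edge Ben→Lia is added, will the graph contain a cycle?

Adding Ben→Lia creates a cycle iff Lia can already reach Ben.
Explore from Lia: no path reaches Ben. The graph stays acyclic.

No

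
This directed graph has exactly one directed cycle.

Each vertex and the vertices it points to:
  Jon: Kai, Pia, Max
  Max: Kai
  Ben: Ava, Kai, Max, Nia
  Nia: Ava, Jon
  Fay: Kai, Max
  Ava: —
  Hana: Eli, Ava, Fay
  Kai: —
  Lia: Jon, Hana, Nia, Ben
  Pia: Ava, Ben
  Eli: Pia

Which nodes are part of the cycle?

Ben, Jon, Nia, Pia

DFS with gray/black marking from Ben:
Ben gray
  Ava gray
  Ava black
  Kai gray
  Kai black
  Max gray
    Max→Kai: Kai black — skip
  Max black
  Nia gray
    Nia→Ava: Ava black — skip
    Jon gray
      Jon→Kai: Kai black — skip
      Pia gray
        Pia→Ava: Ava black — skip
        Pia→Ben: Ben is gray → back edge
Back edge closes the cycle Ben → Nia → Jon → Pia → Ben; its vertices are {Ben, Jon, Nia, Pia}.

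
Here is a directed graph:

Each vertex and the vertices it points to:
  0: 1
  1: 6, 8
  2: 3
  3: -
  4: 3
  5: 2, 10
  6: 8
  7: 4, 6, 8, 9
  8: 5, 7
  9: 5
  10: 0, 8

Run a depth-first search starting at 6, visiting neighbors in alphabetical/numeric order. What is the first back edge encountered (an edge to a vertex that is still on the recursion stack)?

1→6

DFS from 6 (visiting neighbors in alphabetical/numeric order); mark gray on enter, black on exit:
6 gray
  8 gray
    5 gray
      2 gray
        3 gray
        3 black
      2 black
      10 gray
        0 gray
          1 gray
            1→6: 6 is gray → back edge
First back edge: 1 → 6.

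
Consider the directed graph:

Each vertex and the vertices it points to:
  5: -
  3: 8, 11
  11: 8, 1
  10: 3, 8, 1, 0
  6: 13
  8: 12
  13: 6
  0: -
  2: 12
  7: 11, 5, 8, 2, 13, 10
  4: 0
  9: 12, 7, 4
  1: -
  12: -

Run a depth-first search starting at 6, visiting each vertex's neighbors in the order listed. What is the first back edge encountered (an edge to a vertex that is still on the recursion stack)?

13->6

DFS from 6 (visiting each vertex's neighbors in the order listed); mark gray on enter, black on exit:
6 gray
  13 gray
    13→6: 6 is gray → back edge
First back edge: 13 → 6.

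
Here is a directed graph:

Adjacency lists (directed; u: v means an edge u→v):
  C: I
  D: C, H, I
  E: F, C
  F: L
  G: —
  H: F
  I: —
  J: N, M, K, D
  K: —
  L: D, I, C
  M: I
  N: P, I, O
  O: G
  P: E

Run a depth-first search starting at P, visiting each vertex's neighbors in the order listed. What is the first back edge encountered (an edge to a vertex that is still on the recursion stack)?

H->F

DFS from P (visiting each vertex's neighbors in the order listed); mark gray on enter, black on exit:
P gray
  E gray
    F gray
      L gray
        D gray
          C gray
            I gray
            I black
          C black
          H gray
            H→F: F is gray → back edge
First back edge: H → F.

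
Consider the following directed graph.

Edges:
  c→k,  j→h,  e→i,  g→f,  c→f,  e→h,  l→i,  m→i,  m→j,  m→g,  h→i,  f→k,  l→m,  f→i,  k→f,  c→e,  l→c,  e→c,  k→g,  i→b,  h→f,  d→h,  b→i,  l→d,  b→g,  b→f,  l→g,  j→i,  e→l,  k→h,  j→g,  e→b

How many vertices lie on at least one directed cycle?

A vertex is on a directed cycle iff it belongs to a strongly connected component of size ≥ 2 (or has a self-loop).
The vertices on cycles are {b, c, e, f, g, h, i, k, l} — 9 in total.

9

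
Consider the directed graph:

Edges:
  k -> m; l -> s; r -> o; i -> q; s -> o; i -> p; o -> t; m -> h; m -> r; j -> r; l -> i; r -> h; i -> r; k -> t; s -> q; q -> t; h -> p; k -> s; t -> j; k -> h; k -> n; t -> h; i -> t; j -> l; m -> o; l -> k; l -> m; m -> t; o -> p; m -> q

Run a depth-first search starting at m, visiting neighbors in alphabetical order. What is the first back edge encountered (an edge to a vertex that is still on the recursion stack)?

DFS from m (visiting neighbors in alphabetical order); mark gray on enter, black on exit:
m gray
  h gray
    p gray
    p black
  h black
  o gray
    o→p: p black — skip
    t gray
      t→h: h black — skip
      j gray
        l gray
          i gray
            i→p: p black — skip
            q gray
              q→t: t is gray → back edge
First back edge: q → t.

q->t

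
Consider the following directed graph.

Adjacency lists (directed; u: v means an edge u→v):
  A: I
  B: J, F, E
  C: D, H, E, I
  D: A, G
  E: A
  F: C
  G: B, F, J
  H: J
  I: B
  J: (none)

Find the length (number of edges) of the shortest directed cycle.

4

For each vertex v, BFS finds the shortest path from v back to v.
The shortest such closed walk is C → D → G → F → C, length 4.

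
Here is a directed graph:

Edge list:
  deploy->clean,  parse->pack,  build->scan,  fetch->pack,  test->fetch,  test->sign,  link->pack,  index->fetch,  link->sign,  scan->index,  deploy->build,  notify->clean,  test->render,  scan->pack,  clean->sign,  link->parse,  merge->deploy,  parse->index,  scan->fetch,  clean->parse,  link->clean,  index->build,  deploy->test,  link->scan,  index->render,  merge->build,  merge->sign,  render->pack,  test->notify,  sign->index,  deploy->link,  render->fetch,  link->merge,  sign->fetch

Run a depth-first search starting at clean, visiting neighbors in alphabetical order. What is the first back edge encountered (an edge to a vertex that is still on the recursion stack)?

DFS from clean (visiting neighbors in alphabetical order); mark gray on enter, black on exit:
clean gray
  parse gray
    index gray
      build gray
        scan gray
          fetch gray
            pack gray
            pack black
          fetch black
          scan→index: index is gray → back edge
First back edge: scan → index.

scan->index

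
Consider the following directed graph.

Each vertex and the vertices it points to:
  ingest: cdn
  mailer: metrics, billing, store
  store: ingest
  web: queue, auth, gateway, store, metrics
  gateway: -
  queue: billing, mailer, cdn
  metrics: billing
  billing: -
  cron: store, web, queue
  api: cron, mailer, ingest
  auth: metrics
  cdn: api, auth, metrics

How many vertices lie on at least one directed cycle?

8

A vertex is on a directed cycle iff it belongs to a strongly connected component of size ≥ 2 (or has a self-loop).
The vertices on cycles are {api, cdn, web, cron, queue, store, ingest, mailer} — 8 in total.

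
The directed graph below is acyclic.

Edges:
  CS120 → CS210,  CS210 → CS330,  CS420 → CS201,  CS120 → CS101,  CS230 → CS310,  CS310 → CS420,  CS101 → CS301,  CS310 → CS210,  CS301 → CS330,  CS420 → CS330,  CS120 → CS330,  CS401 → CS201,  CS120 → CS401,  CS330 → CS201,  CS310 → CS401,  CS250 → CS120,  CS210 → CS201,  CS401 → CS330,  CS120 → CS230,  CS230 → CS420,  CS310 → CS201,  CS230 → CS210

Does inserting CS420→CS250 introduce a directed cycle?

Yes

Adding CS420→CS250 creates a cycle iff CS250 can already reach CS420.
Path from CS250: CS250 → CS120 → CS230 → CS420.
So CS250 → … → CS420 → CS250 is a cycle.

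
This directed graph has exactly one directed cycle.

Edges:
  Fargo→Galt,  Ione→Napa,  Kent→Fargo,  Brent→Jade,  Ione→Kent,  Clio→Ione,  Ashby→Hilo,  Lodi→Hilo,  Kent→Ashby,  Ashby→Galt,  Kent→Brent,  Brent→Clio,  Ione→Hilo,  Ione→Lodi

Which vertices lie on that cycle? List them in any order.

Clio, Ione, Kent, Brent

DFS with gray/black marking from Ione:
Ione gray
  Lodi gray
    Hilo gray
    Hilo black
  Lodi black
  Napa gray
  Napa black
  Ione→Hilo: Hilo black — skip
  Kent gray
    Fargo gray
      Galt gray
      Galt black
    Fargo black
    Brent gray
      Clio gray
        Clio→Ione: Ione is gray → back edge
Back edge closes the cycle Ione → Kent → Brent → Clio → Ione; its vertices are {Clio, Ione, Kent, Brent}.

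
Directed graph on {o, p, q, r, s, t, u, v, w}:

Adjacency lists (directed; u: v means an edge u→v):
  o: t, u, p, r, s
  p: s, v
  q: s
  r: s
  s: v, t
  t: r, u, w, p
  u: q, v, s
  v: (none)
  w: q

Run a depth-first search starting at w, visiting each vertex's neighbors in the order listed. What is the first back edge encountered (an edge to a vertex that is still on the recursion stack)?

r->s

DFS from w (visiting each vertex's neighbors in the order listed); mark gray on enter, black on exit:
w gray
  q gray
    s gray
      v gray
      v black
      t gray
        r gray
          r→s: s is gray → back edge
First back edge: r → s.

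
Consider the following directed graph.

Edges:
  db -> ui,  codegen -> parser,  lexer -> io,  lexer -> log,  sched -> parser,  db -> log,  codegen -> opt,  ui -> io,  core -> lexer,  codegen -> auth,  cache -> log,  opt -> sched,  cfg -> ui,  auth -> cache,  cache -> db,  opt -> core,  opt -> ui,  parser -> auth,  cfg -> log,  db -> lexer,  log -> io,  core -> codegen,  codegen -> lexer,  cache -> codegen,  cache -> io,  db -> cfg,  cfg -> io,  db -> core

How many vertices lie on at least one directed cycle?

A vertex is on a directed cycle iff it belongs to a strongly connected component of size ≥ 2 (or has a self-loop).
The vertices on cycles are {db, opt, auth, core, cache, sched, parser, codegen} — 8 in total.

8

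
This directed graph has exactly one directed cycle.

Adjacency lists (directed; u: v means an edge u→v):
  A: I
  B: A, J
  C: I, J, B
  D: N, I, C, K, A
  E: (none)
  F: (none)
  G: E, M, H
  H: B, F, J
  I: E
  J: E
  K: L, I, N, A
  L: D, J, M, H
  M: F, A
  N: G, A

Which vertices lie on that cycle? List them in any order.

D, K, L

DFS with gray/black marking from K:
K gray
  L gray
    D gray
      N gray
        G gray
          E gray
          E black
          M gray
            F gray
            F black
            A gray
              I gray
                I→E: E black — skip
              I black
            A black
          M black
          H gray
            B gray
              B→A: A black — skip
              J gray
                J→E: E black — skip
              J black
            B black
            H→F: F black — skip
            H→J: J black — skip
          H black
        G black
        N→A: A black — skip
      N black
      D→I: I black — skip
      C gray
        C→I: I black — skip
        C→J: J black — skip
        C→B: B black — skip
      C black
      D→K: K is gray → back edge
Back edge closes the cycle K → L → D → K; its vertices are {D, K, L}.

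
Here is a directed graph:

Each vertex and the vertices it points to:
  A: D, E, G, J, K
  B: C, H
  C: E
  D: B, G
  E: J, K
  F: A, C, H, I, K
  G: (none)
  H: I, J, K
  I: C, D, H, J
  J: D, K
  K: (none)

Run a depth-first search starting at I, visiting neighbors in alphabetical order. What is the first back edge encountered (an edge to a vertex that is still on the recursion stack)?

DFS from I (visiting neighbors in alphabetical order); mark gray on enter, black on exit:
I gray
  C gray
    E gray
      J gray
        D gray
          B gray
            B→C: C is gray → back edge
First back edge: B → C.

B→C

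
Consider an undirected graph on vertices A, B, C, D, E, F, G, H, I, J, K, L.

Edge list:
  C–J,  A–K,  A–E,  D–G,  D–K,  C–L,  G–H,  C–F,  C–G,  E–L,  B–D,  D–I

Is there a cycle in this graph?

DFS, tracking each vertex's parent; an edge to a visited non-parent vertex closes a cycle.
Start from K:
visit K (parent –)
  visit D (parent K)
    visit G (parent D)
      visit C (parent G)
        visit F (parent C)
          F–C: parent, skip
        visit L (parent C)
          L–C: parent, skip
          visit E (parent L)
            visit A (parent E)
              A–K: K visited and ≠ parent → cycle
Cycle: K – D – G – C – L – E – A – K.

Yes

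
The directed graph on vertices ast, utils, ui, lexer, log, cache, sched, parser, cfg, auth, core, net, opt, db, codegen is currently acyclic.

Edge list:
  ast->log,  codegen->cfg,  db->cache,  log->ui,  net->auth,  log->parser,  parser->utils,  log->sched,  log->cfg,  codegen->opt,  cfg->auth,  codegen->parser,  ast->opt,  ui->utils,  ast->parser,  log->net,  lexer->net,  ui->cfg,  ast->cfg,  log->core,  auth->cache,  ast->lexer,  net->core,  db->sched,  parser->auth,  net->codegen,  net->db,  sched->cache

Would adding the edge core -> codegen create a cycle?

Adding core→codegen creates a cycle iff codegen can already reach core.
Explore from codegen: no path reaches core. The graph stays acyclic.

No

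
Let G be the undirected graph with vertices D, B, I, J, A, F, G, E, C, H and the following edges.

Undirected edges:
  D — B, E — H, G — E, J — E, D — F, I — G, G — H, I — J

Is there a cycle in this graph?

DFS, tracking each vertex's parent; an edge to a visited non-parent vertex closes a cycle.
Start from A:
visit A (parent –)
visit D (parent –)
  visit B (parent D)
    B–D: parent, skip
  visit F (parent D)
    F–D: parent, skip
visit I (parent –)
  visit J (parent I)
    J–I: parent, skip
    visit E (parent J)
      E–J: parent, skip
      visit H (parent E)
        visit G (parent H)
          G–H: parent, skip
          G–I: I visited and ≠ parent → cycle
Cycle: I – J – E – H – G – I.

Yes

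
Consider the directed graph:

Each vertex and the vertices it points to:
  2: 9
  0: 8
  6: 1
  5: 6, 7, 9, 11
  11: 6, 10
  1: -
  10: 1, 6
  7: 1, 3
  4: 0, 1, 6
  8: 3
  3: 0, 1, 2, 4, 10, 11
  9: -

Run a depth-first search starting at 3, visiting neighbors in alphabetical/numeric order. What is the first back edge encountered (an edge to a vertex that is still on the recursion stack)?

8→3

DFS from 3 (visiting neighbors in alphabetical/numeric order); mark gray on enter, black on exit:
3 gray
  0 gray
    8 gray
      8→3: 3 is gray → back edge
First back edge: 8 → 3.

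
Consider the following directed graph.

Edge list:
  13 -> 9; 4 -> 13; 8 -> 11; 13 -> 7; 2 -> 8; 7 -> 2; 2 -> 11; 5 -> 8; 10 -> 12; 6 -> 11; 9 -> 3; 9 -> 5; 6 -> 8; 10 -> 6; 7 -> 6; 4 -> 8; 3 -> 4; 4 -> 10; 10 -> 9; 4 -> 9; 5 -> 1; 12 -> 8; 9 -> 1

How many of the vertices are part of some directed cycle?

5

A vertex is on a directed cycle iff it belongs to a strongly connected component of size ≥ 2 (or has a self-loop).
The vertices on cycles are {3, 4, 9, 10, 13} — 5 in total.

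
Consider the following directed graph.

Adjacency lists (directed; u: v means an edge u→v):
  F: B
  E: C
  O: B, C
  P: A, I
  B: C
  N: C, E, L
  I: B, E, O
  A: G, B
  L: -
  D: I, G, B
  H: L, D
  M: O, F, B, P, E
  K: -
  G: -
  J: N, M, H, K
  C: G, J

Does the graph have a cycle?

Yes

DFS with white/gray/black marking, starting from A:
A gray
  G gray
  G black
  B gray
    C gray
      C→G: G black — skip
      J gray
        N gray
          N→C: C is gray → back edge
Back edge found, so a cycle exists: C → J → N → C.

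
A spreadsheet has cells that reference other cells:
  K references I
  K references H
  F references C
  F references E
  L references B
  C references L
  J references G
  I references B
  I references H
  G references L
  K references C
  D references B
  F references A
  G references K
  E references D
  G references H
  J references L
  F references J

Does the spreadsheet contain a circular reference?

DFS with white/gray/black marking, starting from F:
F gray
  A gray
  A black
  E gray
    D gray
      B gray
      B black
    D black
  E black
  J gray
    G gray
      L gray
        L→B: B black — skip
      L black
      H gray
      H black
      K gray
        K→H: H black — skip
        I gray
          I→H: H black — skip
          I→B: B black — skip
        I black
        C gray
          C→L: L black — skip
        C black
      K black
    G black
    J→L: L black — skip
  J black
  F→C: C black — skip
F black
Every edge goes to a white or black vertex — no back edge, so the graph is acyclic.

No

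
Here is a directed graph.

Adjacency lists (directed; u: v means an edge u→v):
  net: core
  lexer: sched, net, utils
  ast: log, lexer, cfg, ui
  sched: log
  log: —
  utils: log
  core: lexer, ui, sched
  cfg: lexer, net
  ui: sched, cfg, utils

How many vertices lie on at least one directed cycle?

5

A vertex is on a directed cycle iff it belongs to a strongly connected component of size ≥ 2 (or has a self-loop).
The vertices on cycles are {ui, cfg, net, core, lexer} — 5 in total.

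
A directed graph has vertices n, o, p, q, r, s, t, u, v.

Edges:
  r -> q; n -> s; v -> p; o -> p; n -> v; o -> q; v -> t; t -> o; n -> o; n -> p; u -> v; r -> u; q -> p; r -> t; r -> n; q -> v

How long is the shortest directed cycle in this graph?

For each vertex v, BFS finds the shortest path from v back to v.
The shortest such closed walk is t → o → q → v → t, length 4.

4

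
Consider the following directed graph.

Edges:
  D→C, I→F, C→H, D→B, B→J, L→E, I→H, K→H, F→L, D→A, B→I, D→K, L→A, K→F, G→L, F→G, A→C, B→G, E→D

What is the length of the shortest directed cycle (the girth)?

5

For each vertex v, BFS finds the shortest path from v back to v.
The shortest such closed walk is L → E → D → K → F → L, length 5.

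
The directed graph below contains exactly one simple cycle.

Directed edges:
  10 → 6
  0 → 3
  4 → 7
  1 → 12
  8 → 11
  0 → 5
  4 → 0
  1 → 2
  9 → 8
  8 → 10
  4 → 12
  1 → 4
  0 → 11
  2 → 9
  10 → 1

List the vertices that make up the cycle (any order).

1, 2, 8, 9, 10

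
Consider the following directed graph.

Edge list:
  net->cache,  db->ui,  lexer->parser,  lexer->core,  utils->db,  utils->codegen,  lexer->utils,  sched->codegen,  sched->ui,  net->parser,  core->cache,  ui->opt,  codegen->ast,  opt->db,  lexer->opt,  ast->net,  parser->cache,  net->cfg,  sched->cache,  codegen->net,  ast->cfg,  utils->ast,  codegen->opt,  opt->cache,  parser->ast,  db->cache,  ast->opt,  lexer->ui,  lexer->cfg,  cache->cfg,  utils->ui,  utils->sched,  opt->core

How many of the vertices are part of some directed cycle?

A vertex is on a directed cycle iff it belongs to a strongly connected component of size ≥ 2 (or has a self-loop).
The vertices on cycles are {db, ui, ast, net, opt, parser} — 6 in total.

6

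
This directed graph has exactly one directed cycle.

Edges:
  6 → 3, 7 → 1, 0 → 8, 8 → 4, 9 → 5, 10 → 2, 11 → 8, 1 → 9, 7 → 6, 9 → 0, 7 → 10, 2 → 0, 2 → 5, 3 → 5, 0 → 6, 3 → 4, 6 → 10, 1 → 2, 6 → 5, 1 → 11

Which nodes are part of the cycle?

DFS with gray/black marking from 10:
10 gray
  2 gray
    0 gray
      8 gray
        4 gray
        4 black
      8 black
      6 gray
        3 gray
          3→4: 4 black — skip
          5 gray
          5 black
        3 black
        6→10: 10 is gray → back edge
Back edge closes the cycle 10 → 2 → 0 → 6 → 10; its vertices are {0, 2, 6, 10}.

0, 2, 6, 10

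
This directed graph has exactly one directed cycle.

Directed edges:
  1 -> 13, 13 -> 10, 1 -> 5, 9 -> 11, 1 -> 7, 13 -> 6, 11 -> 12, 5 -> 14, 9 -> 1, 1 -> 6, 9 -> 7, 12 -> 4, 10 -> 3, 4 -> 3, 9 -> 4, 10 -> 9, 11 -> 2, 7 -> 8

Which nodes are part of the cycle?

DFS with gray/black marking from 9:
9 gray
  7 gray
    8 gray
    8 black
  7 black
  4 gray
    3 gray
    3 black
  4 black
  1 gray
    6 gray
    6 black
    5 gray
      14 gray
      14 black
    5 black
    1→7: 7 black — skip
    13 gray
      13→6: 6 black — skip
      10 gray
        10→3: 3 black — skip
        10→9: 9 is gray → back edge
Back edge closes the cycle 9 → 1 → 13 → 10 → 9; its vertices are {1, 9, 10, 13}.

1, 9, 10, 13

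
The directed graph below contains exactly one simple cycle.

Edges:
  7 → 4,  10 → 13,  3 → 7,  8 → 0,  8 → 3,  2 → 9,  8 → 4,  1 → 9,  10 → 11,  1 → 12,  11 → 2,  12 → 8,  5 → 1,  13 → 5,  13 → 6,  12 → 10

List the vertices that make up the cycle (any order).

1, 5, 10, 12, 13

DFS with gray/black marking from 12:
12 gray
  8 gray
    3 gray
      7 gray
        4 gray
        4 black
      7 black
    3 black
    8→4: 4 black — skip
    0 gray
    0 black
  8 black
  10 gray
    11 gray
      2 gray
        9 gray
        9 black
      2 black
    11 black
    13 gray
      6 gray
      6 black
      5 gray
        1 gray
          1→12: 12 is gray → back edge
Back edge closes the cycle 12 → 10 → 13 → 5 → 1 → 12; its vertices are {1, 5, 10, 12, 13}.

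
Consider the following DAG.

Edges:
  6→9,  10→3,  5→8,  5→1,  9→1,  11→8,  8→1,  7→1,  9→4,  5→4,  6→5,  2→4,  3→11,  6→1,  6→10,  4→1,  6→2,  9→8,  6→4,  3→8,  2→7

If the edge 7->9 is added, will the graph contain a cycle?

No

Adding 7→9 creates a cycle iff 9 can already reach 7.
Explore from 9: no path reaches 7. The graph stays acyclic.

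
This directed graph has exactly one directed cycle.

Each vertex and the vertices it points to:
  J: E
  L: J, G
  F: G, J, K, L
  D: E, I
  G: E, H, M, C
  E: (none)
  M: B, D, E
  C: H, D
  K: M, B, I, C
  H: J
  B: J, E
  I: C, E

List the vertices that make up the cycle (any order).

C, D, I

DFS with gray/black marking from I:
I gray
  C gray
    H gray
      J gray
        E gray
        E black
      J black
    H black
    D gray
      D→E: E black — skip
      D→I: I is gray → back edge
Back edge closes the cycle I → C → D → I; its vertices are {C, D, I}.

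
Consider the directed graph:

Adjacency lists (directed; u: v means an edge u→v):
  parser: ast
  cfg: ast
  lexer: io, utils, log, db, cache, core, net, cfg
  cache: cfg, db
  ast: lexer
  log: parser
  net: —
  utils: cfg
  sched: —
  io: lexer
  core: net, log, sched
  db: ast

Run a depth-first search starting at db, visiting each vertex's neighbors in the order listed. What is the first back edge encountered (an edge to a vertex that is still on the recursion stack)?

io→lexer

DFS from db (visiting each vertex's neighbors in the order listed); mark gray on enter, black on exit:
db gray
  ast gray
    lexer gray
      io gray
        io→lexer: lexer is gray → back edge
First back edge: io → lexer.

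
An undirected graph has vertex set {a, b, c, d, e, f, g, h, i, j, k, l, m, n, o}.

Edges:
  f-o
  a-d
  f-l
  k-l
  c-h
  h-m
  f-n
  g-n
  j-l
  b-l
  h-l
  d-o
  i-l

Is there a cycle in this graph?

DFS, tracking each vertex's parent; an edge to a visited non-parent vertex closes a cycle.
Start from b:
visit b (parent –)
  visit l (parent b)
    visit i (parent l)
      i–l: parent, skip
    visit f (parent l)
      visit o (parent f)
        o–f: parent, skip
        visit d (parent o)
          d–o: parent, skip
          visit a (parent d)
            a–d: parent, skip
      visit n (parent f)
        visit g (parent n)
          g–n: parent, skip
        n–f: parent, skip
      f–l: parent, skip
    visit k (parent l)
      k–l: parent, skip
    visit h (parent l)
      visit c (parent h)
        c–h: parent, skip
      visit m (parent h)
        m–h: parent, skip
      h–l: parent, skip
    l–b: parent, skip
    visit j (parent l)
      j–l: parent, skip
visit e (parent –)
No non-parent visited neighbor found — the graph is a forest.

No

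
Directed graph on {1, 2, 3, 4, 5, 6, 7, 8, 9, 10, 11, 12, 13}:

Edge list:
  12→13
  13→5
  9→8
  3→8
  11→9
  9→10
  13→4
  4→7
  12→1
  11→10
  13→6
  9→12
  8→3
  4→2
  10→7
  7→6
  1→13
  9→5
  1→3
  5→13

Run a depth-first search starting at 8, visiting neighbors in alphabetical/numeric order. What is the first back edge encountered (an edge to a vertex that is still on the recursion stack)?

3→8

DFS from 8 (visiting neighbors in alphabetical/numeric order); mark gray on enter, black on exit:
8 gray
  3 gray
    3→8: 8 is gray → back edge
First back edge: 3 → 8.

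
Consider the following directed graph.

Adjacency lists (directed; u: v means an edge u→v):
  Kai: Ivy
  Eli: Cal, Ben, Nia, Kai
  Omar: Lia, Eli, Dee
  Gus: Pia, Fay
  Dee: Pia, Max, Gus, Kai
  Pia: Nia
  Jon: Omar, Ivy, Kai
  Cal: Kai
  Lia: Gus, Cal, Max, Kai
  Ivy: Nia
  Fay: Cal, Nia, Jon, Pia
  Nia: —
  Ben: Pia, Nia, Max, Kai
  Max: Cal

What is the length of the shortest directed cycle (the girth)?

5

For each vertex v, BFS finds the shortest path from v back to v.
The shortest such closed walk is Omar → Dee → Gus → Fay → Jon → Omar, length 5.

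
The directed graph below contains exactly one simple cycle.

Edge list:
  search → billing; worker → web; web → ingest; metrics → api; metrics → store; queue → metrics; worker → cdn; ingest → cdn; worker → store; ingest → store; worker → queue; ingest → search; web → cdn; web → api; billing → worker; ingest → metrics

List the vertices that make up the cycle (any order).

DFS with gray/black marking from worker:
worker gray
  cdn gray
  cdn black
  queue gray
    metrics gray
      api gray
      api black
      store gray
      store black
    metrics black
  queue black
  worker→store: store black — skip
  web gray
    ingest gray
      ingest→store: store black — skip
      search gray
        billing gray
          billing→worker: worker is gray → back edge
Back edge closes the cycle worker → web → ingest → search → billing → worker; its vertices are {web, ingest, search, worker, billing}.

web, ingest, search, worker, billing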